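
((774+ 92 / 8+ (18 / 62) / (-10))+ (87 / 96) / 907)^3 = 484609663.12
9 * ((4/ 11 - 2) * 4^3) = -10368/ 11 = -942.55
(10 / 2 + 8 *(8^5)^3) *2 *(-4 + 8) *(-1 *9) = -20266198323167592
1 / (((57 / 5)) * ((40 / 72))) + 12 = 231 / 19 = 12.16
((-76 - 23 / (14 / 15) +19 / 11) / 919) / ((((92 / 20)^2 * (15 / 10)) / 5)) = -1904125 / 112300881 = -0.02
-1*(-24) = 24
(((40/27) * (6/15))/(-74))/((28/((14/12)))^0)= -8/999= -0.01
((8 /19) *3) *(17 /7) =408 /133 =3.07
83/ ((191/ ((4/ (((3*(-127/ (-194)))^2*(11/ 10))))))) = 124951520/ 304983261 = 0.41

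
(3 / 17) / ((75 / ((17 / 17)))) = 0.00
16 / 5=3.20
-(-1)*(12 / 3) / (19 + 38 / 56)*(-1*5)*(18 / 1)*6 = -60480 / 551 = -109.76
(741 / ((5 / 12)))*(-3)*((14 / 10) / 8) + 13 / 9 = -932.22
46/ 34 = 23/ 17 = 1.35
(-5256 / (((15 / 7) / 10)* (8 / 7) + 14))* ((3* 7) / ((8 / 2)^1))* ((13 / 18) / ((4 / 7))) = -6835647 / 2792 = -2448.30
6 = 6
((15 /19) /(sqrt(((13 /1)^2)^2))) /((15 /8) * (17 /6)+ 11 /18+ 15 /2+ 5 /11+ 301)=23760 /1601540837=0.00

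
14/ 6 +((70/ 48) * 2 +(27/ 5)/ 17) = 1893/ 340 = 5.57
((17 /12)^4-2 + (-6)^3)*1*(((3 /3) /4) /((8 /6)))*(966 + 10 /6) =-38822.58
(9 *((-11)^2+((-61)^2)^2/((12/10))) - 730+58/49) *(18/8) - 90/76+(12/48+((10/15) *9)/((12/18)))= 1740220622117/7448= 233649385.35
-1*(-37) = 37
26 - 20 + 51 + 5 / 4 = 58.25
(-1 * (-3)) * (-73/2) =-219/2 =-109.50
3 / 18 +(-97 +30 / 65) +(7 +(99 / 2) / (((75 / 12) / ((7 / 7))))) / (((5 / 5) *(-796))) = -74808697 / 776100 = -96.39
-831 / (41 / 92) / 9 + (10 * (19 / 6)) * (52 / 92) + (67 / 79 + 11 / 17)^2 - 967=-1962860560268 / 1700841007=-1154.05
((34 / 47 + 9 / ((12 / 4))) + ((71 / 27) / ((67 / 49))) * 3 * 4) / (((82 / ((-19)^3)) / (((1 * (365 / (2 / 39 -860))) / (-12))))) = -24721158861035 / 311764150224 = -79.29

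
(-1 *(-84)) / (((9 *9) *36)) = 7 / 243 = 0.03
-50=-50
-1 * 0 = 0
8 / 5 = 1.60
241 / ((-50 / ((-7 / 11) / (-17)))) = -1687 / 9350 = -0.18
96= 96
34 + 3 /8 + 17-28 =187 /8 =23.38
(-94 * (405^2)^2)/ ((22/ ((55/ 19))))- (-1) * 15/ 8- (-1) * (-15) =-50579897176995/ 152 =-332762481427.60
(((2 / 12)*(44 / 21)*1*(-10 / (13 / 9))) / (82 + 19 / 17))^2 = 0.00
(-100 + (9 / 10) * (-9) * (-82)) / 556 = 2821 / 2780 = 1.01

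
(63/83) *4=252/83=3.04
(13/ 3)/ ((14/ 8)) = 2.48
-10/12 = -5/6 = -0.83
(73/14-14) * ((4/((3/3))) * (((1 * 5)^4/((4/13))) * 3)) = -2998125/14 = -214151.79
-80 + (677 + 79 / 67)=40078 / 67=598.18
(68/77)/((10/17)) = 578/385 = 1.50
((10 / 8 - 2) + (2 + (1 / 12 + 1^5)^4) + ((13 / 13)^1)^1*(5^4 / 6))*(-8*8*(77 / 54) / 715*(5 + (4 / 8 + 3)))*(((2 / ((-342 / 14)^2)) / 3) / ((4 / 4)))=-12912638711 / 99762104520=-0.13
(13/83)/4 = 13/332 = 0.04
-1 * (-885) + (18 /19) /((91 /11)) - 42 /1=1457745 /1729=843.11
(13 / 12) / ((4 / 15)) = 65 / 16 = 4.06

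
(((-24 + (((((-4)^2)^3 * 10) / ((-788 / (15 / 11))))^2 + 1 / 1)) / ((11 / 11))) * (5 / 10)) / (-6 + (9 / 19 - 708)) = -446214136507 / 127324334346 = -3.50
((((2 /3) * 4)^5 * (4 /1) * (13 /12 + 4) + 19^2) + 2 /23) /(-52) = -52027849 /871884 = -59.67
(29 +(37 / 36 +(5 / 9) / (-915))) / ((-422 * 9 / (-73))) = 0.58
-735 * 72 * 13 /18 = -38220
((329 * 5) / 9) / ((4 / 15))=8225 / 12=685.42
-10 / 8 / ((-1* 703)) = 5 / 2812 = 0.00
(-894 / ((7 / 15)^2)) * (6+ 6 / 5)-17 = -1449113 / 49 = -29573.73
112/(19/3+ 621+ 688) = 168/1973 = 0.09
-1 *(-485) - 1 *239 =246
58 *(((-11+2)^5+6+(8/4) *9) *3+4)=-10270118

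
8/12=2/3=0.67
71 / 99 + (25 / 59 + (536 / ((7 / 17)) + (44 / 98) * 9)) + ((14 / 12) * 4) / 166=31046435855 / 23755347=1306.92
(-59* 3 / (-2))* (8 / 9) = 236 / 3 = 78.67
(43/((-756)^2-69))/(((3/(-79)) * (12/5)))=-16985/20572812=-0.00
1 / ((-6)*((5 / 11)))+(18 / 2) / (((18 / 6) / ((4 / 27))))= 7 / 90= 0.08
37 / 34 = 1.09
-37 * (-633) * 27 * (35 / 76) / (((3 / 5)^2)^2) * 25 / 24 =4269453125 / 1824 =2340708.95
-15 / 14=-1.07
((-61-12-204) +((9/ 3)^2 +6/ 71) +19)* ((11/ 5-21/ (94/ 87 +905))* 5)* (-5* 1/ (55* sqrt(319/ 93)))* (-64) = -970441678848* sqrt(29667)/ 19639378231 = -8510.96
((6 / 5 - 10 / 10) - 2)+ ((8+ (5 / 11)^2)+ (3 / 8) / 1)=32823 / 4840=6.78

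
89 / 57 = 1.56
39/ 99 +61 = 61.39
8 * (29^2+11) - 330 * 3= 5826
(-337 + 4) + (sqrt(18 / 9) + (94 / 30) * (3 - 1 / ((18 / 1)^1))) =-87419 / 270 + sqrt(2) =-322.36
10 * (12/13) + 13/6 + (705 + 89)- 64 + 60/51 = 984653/1326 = 742.57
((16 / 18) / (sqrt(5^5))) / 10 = 4 *sqrt(5) / 5625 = 0.00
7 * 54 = 378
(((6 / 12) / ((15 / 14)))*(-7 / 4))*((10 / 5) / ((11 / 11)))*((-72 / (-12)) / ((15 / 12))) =-196 / 25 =-7.84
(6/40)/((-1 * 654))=-1/4360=-0.00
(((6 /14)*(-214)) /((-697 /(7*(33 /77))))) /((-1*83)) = -1926 /404957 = -0.00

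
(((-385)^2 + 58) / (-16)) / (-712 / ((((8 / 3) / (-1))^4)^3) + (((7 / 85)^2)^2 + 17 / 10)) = -4155630652500213760000 / 759831548773333767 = -5469.15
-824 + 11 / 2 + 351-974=-2883 / 2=-1441.50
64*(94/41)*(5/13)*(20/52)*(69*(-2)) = -20755200/6929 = -2995.41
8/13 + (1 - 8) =-83/13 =-6.38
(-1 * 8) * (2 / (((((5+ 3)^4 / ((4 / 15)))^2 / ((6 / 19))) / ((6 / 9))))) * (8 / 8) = -1 / 70041600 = -0.00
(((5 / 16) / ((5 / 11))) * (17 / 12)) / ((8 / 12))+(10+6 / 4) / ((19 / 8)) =15329 / 2432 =6.30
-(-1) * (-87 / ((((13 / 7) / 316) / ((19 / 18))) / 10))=-6094060 / 39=-156257.95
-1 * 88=-88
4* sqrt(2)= 5.66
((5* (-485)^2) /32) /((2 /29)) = 34107625 /64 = 532931.64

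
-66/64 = -33/32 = -1.03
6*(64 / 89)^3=1572864 / 704969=2.23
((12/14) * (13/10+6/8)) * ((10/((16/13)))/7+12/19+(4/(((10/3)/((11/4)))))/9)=3.79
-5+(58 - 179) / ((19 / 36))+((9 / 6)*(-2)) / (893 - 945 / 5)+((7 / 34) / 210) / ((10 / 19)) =-3995258507 / 17054400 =-234.27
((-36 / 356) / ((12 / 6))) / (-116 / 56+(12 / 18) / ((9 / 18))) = 189 / 2759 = 0.07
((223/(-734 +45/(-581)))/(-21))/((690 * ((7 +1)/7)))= 129563/7062823440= 0.00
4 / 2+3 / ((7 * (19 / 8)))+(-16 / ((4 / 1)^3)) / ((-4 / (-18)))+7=8571 / 1064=8.06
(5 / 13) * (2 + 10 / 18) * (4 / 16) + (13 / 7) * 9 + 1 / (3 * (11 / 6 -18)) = 5382865 / 317772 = 16.94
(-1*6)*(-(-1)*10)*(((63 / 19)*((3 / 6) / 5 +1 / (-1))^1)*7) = 23814 / 19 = 1253.37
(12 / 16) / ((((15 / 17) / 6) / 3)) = 153 / 10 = 15.30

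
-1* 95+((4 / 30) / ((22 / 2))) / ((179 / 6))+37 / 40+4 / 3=-4382581 / 47256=-92.74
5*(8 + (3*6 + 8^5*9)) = 1474690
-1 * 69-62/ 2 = -100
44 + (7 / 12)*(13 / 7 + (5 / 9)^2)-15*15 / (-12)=62221 / 972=64.01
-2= -2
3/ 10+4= 43/ 10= 4.30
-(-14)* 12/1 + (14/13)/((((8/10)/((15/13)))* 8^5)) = 1860698637/11075584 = 168.00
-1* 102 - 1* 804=-906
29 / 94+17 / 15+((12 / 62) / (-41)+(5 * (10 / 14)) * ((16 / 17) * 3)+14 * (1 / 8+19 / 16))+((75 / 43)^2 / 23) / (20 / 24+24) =161627539658094029 / 5405335207160280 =29.90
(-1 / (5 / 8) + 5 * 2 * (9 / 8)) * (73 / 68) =14089 / 1360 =10.36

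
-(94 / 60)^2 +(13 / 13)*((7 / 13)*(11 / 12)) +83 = 474079 / 5850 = 81.04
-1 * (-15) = 15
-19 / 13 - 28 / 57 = -1447 / 741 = -1.95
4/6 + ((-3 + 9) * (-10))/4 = -43/3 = -14.33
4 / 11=0.36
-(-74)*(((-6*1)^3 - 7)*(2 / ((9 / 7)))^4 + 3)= -632484290 / 6561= -96400.59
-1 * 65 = -65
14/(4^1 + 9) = 14/13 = 1.08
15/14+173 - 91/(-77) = 175.25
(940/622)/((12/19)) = 4465/1866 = 2.39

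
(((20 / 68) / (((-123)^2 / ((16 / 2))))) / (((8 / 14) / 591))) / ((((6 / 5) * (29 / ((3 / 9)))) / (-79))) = -2723525 / 22375791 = -0.12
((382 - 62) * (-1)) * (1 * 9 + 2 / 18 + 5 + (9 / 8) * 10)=-73040 / 9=-8115.56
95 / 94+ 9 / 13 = 2081 / 1222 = 1.70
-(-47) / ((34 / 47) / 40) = 44180 / 17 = 2598.82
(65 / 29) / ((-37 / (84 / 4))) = -1.27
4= 4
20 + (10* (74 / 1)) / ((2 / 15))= 5570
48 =48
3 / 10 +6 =63 / 10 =6.30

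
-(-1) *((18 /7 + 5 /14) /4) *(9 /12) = 123 /224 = 0.55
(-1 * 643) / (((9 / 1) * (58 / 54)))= -1929 / 29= -66.52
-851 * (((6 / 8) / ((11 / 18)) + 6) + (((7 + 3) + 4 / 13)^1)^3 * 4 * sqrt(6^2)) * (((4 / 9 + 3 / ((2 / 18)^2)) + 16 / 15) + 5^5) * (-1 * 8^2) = 116604187899549568 / 24167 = 4824934327783.74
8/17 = 0.47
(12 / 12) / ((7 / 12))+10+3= 103 / 7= 14.71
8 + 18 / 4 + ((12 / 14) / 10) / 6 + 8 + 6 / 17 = 12416 / 595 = 20.87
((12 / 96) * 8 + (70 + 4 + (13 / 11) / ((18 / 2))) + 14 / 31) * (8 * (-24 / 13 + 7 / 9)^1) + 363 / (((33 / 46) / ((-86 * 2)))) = -87678.01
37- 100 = -63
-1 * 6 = -6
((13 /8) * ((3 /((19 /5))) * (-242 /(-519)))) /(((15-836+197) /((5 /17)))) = -0.00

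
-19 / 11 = -1.73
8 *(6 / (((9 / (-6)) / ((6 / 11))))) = -17.45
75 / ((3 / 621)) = 15525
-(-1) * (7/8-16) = -121/8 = -15.12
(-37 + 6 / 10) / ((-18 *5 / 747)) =7553 / 25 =302.12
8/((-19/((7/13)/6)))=-28/741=-0.04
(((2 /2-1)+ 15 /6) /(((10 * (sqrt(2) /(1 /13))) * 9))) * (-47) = -47 * sqrt(2) /936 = -0.07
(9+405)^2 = 171396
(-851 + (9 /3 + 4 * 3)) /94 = -418 /47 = -8.89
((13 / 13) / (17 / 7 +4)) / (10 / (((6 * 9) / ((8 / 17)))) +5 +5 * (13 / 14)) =4998 / 312625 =0.02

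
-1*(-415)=415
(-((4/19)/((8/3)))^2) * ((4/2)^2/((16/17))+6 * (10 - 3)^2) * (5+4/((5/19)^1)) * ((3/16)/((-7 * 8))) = 0.13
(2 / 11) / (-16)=-1 / 88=-0.01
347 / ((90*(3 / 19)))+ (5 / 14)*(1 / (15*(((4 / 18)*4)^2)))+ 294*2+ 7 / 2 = 74505149 / 120960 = 615.95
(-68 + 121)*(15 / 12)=265 / 4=66.25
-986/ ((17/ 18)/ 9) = -9396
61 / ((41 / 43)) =2623 / 41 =63.98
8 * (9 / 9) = 8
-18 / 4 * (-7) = 63 / 2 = 31.50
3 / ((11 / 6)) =18 / 11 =1.64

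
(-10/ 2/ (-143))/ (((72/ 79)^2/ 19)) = 592895/ 741312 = 0.80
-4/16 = -1/4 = -0.25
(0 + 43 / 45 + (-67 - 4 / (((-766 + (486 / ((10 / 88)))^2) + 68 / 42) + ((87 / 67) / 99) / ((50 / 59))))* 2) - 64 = -125502746502008467 / 636926083236045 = -197.04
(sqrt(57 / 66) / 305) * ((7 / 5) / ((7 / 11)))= sqrt(418) / 3050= 0.01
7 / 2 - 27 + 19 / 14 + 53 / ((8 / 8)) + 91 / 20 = 4957 / 140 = 35.41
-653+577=-76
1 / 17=0.06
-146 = -146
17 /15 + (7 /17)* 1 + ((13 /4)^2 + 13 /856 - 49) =-16099117 /436560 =-36.88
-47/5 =-9.40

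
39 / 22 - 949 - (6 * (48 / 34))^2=-6478663 / 6358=-1018.98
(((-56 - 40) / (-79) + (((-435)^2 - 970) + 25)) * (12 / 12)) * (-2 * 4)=-118993728 / 79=-1506249.72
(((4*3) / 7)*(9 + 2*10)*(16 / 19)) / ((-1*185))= -5568 / 24605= -0.23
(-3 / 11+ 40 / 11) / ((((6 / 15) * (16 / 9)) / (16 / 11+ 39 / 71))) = 2605725 / 274912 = 9.48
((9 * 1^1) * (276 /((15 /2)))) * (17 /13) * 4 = 112608 /65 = 1732.43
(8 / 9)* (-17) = -15.11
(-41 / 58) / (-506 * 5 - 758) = 41 / 190704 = 0.00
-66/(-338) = 33/169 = 0.20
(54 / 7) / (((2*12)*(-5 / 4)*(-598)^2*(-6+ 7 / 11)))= 99 / 738452260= 0.00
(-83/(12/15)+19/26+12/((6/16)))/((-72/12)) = 1231/104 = 11.84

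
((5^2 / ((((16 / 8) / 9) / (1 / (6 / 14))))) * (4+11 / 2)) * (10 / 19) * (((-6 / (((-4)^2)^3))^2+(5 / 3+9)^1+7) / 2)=194510871625 / 16777216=11593.75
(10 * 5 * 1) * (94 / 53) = 4700 / 53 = 88.68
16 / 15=1.07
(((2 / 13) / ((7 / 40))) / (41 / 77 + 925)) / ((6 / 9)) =660 / 463229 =0.00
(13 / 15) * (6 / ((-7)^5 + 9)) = -13 / 41995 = -0.00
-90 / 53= -1.70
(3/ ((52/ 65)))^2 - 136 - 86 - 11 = -3503/ 16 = -218.94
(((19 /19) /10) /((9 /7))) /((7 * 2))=1 /180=0.01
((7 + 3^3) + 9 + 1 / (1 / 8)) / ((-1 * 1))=-51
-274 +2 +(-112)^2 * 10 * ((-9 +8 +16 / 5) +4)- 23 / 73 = 56754265 / 73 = 777455.68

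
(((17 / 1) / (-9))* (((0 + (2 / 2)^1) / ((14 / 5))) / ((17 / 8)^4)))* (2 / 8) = -2560 / 309519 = -0.01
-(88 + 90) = -178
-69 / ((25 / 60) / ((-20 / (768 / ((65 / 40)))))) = 897 / 128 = 7.01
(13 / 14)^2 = 0.86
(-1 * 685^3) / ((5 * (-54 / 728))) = 23399312300 / 27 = 866641196.30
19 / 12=1.58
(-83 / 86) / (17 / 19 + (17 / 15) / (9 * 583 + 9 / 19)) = -1179225405 / 1093496321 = -1.08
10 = 10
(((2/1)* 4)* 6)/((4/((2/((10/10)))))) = 24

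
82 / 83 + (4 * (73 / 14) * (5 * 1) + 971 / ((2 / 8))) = 2317768 / 581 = 3989.27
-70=-70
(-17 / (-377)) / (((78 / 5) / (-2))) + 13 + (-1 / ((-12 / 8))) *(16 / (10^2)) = 1605186 / 122525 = 13.10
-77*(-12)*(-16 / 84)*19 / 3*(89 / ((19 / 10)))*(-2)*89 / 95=5576384 / 57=97831.30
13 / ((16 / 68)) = 221 / 4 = 55.25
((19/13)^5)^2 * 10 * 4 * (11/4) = 674417288358110/137858491849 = 4892.10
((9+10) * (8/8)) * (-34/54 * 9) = -323/3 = -107.67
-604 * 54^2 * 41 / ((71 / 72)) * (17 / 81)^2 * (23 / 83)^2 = -121150242688 / 489119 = -247690.73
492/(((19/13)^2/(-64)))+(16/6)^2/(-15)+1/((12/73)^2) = -11465892649/779760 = -14704.39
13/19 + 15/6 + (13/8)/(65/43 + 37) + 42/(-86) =29635423/10823616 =2.74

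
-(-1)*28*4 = 112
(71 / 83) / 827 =0.00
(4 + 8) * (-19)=-228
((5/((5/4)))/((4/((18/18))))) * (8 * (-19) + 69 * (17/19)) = -1715/19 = -90.26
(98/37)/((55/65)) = 1274/407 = 3.13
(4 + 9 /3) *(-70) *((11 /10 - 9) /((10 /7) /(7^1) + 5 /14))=379358 /55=6897.42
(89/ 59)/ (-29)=-89/ 1711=-0.05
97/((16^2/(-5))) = -485/256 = -1.89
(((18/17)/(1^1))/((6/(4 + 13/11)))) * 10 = 1710/187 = 9.14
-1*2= -2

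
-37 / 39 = -0.95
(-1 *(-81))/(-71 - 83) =-81/154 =-0.53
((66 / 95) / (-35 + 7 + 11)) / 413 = -66 / 666995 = -0.00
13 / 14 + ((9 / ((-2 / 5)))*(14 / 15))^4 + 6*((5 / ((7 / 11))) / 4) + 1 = 194494.71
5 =5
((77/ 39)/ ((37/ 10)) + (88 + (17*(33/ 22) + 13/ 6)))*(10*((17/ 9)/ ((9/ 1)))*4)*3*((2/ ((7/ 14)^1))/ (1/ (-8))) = -3648651520/ 38961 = -93648.82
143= 143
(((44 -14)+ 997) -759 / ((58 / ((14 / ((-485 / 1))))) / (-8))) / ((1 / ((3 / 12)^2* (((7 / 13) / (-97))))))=-100815757 / 283775440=-0.36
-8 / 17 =-0.47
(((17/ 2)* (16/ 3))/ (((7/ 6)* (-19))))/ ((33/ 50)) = -13600/ 4389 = -3.10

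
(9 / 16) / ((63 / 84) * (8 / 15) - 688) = -5 / 6112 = -0.00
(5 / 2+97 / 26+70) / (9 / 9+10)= 991 / 143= 6.93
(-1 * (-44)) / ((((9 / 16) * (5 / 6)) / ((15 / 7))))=1408 / 7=201.14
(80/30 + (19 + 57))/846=118/1269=0.09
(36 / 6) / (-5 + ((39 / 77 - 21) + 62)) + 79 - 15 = 60122 / 937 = 64.16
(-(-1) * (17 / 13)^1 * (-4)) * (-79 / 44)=1343 / 143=9.39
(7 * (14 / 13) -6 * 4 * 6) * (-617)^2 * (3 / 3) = -675342286 / 13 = -51949406.62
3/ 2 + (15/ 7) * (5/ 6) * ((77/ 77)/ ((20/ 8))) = 31/ 14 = 2.21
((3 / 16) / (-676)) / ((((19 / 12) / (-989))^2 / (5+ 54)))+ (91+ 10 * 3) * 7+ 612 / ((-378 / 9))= -9485029499 / 1708252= -5552.48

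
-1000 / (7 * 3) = -1000 / 21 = -47.62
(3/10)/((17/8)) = 12/85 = 0.14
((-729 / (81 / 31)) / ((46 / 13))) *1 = -3627 / 46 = -78.85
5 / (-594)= -5 / 594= -0.01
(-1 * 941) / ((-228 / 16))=3764 / 57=66.04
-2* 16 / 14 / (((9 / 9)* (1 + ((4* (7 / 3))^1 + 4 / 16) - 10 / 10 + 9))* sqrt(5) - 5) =-42816* sqrt(5) / 1715315 - 2304 / 343063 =-0.06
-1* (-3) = 3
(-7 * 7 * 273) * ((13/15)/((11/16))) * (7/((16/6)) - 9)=107502.44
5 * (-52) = -260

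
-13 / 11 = -1.18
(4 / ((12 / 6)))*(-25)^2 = 1250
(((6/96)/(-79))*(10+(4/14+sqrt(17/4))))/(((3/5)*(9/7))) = -5/474 - 35*sqrt(17)/68256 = -0.01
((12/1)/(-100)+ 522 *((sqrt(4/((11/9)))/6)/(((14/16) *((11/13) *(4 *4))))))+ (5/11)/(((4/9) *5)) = 93/1100+ 3393 *sqrt(11)/847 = 13.37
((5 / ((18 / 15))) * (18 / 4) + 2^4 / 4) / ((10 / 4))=91 / 10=9.10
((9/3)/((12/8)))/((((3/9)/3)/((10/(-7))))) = -180/7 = -25.71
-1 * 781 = -781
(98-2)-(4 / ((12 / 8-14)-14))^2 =269600 / 2809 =95.98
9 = 9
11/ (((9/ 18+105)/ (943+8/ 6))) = 62326/ 633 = 98.46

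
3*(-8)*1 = -24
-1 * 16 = -16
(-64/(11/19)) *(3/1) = -331.64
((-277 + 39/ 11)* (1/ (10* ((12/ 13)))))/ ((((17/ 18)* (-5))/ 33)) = 87984/ 425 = 207.02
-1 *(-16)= 16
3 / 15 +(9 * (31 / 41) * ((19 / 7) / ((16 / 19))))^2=50742671269 / 105432320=481.28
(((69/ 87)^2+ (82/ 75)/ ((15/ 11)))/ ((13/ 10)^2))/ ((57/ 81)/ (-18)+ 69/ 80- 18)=-2339205696/ 47458720777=-0.05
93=93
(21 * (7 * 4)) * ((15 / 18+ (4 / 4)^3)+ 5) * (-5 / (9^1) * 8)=-17857.78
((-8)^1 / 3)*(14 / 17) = -2.20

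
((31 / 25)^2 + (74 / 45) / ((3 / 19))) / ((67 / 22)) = 4437334 / 1130625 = 3.92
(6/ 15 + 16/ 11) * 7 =714/ 55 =12.98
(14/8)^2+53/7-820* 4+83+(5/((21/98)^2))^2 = 78658087/9072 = 8670.42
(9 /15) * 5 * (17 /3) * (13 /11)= 221 /11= 20.09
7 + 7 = 14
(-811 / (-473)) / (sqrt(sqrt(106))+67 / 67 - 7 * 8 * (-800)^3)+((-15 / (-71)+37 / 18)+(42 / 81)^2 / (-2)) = -666709786670505984000811 * 106^(1 / 4) / 319663531270516748235020689211446247423950335 - 811 * 106^(3 / 4) / 319663531270516748235020689211446247423950335+23252992000811 * sqrt(106) / 319663531270516748235020689211446247423950335+23520949186054659189774471098736769036095957617111 / 11030309810020450914597623901930164213610830259510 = 2.13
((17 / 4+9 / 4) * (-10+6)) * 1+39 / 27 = -221 / 9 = -24.56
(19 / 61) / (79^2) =19 / 380701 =0.00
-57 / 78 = -19 / 26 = -0.73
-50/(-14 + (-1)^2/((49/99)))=2450/587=4.17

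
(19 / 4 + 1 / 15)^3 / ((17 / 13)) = 18458141 / 216000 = 85.45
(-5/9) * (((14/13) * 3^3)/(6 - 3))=-70/13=-5.38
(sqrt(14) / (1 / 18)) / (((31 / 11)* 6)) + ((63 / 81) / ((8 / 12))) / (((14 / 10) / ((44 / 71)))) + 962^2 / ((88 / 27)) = 283947.54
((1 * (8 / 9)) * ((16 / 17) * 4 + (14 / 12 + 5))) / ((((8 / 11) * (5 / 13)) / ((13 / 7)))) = 1883167 / 32130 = 58.61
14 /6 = 7 /3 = 2.33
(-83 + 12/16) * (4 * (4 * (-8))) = 10528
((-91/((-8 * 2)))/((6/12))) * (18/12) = 273/16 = 17.06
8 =8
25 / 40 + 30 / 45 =31 / 24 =1.29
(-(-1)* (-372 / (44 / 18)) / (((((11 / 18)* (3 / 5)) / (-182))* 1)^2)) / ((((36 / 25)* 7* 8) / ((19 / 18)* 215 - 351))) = 13958660625 / 242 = 57680415.81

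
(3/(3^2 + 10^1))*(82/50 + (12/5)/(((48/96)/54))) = 19563/475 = 41.19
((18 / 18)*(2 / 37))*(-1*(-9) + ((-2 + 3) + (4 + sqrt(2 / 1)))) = 2*sqrt(2) / 37 + 28 / 37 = 0.83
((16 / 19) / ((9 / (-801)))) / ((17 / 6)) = -8544 / 323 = -26.45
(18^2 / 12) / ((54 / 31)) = 31 / 2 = 15.50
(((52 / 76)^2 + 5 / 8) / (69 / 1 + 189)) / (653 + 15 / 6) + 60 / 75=1953678473 / 2442078360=0.80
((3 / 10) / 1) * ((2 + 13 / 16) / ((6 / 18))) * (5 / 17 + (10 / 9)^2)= 2105 / 544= 3.87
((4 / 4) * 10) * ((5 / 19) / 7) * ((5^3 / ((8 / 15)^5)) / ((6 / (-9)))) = -7119140625 / 4358144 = -1633.53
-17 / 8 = -2.12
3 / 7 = 0.43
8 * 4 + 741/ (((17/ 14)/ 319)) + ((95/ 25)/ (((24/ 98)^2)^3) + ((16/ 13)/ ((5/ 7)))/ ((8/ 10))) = 700532015854919/ 3299512320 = 212313.81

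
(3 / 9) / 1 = 1 / 3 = 0.33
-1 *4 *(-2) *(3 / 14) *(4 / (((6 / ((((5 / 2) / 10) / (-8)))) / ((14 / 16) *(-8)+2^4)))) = -9 / 28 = -0.32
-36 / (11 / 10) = -360 / 11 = -32.73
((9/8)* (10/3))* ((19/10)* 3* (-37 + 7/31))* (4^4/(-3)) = 2079360/31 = 67076.13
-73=-73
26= 26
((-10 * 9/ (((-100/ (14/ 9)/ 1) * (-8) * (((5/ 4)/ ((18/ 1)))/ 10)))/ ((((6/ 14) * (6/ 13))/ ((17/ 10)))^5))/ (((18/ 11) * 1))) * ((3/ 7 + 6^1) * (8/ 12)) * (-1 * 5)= 15474013.91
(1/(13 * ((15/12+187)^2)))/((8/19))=38/7371117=0.00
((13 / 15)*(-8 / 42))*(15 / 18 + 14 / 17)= -4394 / 16065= -0.27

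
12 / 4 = 3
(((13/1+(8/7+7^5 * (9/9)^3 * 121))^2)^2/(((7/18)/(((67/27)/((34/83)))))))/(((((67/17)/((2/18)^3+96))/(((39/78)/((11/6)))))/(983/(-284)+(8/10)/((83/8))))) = -5210819469455241963881365176618613696/869913513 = -5990043138294417969204905000.00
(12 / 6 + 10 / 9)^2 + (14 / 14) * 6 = 1270 / 81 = 15.68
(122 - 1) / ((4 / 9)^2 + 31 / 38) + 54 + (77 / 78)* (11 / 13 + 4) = 187855455 / 1054222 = 178.19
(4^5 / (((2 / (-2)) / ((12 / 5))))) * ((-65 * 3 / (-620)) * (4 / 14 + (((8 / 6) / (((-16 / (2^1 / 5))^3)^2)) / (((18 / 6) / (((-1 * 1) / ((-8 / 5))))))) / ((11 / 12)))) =-1054310400273 / 4774000000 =-220.84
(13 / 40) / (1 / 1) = 13 / 40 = 0.32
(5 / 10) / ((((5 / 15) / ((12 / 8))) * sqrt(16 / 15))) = 2.18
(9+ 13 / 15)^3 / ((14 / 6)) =3241792 / 7875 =411.66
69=69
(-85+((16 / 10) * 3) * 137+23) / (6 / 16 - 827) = -23824 / 33065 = -0.72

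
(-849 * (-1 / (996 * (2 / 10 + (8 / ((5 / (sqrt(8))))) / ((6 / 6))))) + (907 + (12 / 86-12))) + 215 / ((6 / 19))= 5660 * sqrt(2) / 42413 + 34490153891 / 21885108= 1576.15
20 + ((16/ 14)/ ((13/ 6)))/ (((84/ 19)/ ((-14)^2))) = 564/ 13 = 43.38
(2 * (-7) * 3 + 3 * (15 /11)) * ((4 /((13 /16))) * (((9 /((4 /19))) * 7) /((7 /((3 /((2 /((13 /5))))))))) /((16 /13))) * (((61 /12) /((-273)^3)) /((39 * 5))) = 161101 /4973568600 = 0.00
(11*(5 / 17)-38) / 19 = -591 / 323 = -1.83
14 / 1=14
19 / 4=4.75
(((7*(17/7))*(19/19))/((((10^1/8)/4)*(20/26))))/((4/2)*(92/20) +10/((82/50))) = 9061/1960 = 4.62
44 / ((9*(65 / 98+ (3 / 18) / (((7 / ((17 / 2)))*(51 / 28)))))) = 4312 / 683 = 6.31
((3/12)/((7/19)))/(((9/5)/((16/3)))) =2.01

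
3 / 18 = 1 / 6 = 0.17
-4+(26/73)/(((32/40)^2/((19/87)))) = -197057/50808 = -3.88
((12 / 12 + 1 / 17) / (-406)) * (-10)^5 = 900000 / 3451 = 260.79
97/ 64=1.52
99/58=1.71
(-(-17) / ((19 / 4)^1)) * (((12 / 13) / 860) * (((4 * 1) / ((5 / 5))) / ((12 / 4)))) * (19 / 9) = 272 / 25155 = 0.01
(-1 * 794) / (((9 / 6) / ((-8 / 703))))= 12704 / 2109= 6.02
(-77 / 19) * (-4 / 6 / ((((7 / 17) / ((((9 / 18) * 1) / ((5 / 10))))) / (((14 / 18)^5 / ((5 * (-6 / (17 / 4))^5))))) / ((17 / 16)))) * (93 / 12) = -2351727668294851 / 4288087059333120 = -0.55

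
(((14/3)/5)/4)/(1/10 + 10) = 7/303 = 0.02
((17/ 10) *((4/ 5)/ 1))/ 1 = 34/ 25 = 1.36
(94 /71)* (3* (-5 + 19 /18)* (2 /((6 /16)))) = -752 /9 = -83.56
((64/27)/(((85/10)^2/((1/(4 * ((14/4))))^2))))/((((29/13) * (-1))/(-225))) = 20800/1232007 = 0.02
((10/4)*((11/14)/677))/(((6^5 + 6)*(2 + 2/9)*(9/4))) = 11/147515592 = 0.00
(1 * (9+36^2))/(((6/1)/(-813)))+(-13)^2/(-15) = -5305163/30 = -176838.77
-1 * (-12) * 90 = 1080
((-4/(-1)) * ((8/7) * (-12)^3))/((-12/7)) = 4608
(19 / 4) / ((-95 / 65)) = -13 / 4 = -3.25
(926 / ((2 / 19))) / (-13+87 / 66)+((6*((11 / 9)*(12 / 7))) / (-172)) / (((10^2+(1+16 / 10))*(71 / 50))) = -2121777166982 / 2817574011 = -753.05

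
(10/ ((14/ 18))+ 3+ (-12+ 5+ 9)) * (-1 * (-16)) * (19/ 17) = 38000/ 119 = 319.33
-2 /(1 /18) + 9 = -27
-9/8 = -1.12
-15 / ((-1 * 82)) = 15 / 82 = 0.18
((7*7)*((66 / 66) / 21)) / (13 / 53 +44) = 53 / 1005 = 0.05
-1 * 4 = -4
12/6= 2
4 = 4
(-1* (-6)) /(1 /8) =48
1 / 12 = 0.08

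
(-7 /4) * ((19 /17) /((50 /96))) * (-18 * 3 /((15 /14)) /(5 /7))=264.97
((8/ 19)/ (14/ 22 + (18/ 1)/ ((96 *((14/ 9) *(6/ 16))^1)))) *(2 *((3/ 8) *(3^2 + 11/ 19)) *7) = 2354352/ 106495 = 22.11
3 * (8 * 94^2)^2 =14990380032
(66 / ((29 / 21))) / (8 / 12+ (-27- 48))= -4158 / 6467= -0.64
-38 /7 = -5.43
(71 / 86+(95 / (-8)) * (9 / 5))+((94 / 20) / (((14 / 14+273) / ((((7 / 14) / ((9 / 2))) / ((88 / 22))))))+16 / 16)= -82917229 / 4241520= -19.55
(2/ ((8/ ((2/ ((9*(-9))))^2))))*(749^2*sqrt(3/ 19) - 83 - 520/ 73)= 33.96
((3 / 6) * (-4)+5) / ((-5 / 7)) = -21 / 5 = -4.20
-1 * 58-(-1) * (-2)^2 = -54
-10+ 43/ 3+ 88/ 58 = 509/ 87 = 5.85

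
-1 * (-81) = 81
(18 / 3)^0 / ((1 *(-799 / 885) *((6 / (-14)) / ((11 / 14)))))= 3245 / 1598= 2.03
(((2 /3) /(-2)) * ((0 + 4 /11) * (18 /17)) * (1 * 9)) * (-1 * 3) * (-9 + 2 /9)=-5688 /187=-30.42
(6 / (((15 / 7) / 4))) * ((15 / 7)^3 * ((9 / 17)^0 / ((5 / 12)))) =12960 / 49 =264.49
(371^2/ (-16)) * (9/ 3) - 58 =-413851/ 16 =-25865.69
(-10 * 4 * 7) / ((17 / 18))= -5040 / 17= -296.47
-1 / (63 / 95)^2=-9025 / 3969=-2.27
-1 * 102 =-102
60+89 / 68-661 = -40779 / 68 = -599.69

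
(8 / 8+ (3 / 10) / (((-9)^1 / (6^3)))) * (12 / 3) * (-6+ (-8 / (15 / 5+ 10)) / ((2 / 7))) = 13144 / 65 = 202.22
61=61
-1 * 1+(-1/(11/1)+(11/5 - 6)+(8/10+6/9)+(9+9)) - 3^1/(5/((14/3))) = 1943/165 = 11.78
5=5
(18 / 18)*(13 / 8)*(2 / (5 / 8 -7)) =-26 / 51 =-0.51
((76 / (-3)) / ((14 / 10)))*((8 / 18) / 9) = -1520 / 1701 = -0.89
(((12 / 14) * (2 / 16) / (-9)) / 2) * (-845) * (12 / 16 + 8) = 4225 / 96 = 44.01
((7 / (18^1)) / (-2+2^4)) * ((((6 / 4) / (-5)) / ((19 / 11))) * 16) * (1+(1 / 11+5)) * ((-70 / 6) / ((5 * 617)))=938 / 527535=0.00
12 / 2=6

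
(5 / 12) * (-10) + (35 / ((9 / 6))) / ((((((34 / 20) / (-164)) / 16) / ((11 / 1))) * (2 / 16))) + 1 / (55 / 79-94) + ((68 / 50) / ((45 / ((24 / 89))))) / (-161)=-29034214639999739 / 9160836750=-3169384.57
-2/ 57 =-0.04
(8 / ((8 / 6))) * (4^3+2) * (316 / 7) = 125136 / 7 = 17876.57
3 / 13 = 0.23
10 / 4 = 5 / 2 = 2.50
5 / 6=0.83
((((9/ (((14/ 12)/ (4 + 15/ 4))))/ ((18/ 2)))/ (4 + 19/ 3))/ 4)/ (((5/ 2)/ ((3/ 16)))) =27/ 2240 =0.01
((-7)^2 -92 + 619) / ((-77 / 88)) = -4608 / 7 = -658.29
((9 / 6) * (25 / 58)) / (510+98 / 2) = 75 / 64844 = 0.00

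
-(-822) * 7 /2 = 2877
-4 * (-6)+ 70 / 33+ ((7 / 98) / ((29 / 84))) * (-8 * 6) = 15494 / 957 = 16.19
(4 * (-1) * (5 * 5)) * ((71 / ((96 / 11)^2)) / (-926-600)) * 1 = 214775 / 3515904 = 0.06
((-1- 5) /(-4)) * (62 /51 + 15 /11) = 1447 /374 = 3.87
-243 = -243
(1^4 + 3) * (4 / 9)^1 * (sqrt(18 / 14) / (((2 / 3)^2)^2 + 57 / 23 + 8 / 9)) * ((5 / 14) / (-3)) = -8280 * sqrt(7) / 325409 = -0.07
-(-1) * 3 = 3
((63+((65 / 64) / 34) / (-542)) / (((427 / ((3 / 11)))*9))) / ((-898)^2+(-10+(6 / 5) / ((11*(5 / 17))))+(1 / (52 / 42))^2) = 313924390975 / 56620610087902330176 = 0.00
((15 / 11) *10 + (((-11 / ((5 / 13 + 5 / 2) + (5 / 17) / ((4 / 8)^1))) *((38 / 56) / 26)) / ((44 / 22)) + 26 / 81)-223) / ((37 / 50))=-80069087215 / 283384332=-282.55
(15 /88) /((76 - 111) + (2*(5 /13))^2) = -507 /102344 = -0.00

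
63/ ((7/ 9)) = 81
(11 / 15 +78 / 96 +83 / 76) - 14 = -51811 / 4560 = -11.36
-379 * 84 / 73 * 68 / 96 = -45101 / 146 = -308.91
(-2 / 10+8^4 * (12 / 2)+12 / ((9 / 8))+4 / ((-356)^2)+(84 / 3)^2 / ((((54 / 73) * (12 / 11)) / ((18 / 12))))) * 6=111398029207 / 712890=156262.58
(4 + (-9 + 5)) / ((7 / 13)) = 0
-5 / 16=-0.31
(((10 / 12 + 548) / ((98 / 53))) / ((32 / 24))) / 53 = 3293 / 784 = 4.20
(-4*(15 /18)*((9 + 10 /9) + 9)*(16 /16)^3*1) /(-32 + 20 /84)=12040 /6003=2.01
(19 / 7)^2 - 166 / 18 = -818 / 441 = -1.85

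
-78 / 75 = -26 / 25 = -1.04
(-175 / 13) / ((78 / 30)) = -875 / 169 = -5.18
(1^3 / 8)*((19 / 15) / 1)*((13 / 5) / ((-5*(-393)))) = 247 / 1179000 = 0.00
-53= -53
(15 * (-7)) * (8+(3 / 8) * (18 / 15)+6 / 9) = -3829 / 4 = -957.25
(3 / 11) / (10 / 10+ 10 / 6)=0.10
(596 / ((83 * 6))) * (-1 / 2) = -149 / 249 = -0.60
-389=-389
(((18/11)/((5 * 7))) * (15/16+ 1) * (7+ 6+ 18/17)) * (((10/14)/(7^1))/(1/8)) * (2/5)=133362/320705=0.42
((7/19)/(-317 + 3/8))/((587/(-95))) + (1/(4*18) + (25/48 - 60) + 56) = -741908309/214109424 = -3.47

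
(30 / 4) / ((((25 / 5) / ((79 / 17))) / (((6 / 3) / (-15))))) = -79 / 85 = -0.93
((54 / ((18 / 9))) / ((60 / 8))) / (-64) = -9 / 160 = -0.06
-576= -576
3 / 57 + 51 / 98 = 0.57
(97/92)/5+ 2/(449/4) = 47233/206540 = 0.23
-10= -10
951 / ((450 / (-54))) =-2853 / 25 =-114.12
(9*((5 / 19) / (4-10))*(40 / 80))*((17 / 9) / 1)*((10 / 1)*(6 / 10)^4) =-459 / 950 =-0.48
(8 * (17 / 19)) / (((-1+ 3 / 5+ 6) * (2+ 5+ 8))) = 0.09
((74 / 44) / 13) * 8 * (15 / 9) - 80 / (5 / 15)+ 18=-94498 / 429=-220.28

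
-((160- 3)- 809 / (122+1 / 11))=-201952 / 1343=-150.37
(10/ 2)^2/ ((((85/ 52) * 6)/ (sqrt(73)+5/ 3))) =650/ 153+130 * sqrt(73)/ 51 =26.03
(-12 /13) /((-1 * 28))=3 /91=0.03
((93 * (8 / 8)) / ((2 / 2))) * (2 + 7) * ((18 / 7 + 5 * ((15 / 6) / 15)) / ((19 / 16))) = 319176 / 133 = 2399.82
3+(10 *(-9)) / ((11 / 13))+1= -1126 / 11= -102.36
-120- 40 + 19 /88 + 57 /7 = -93411 /616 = -151.64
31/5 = 6.20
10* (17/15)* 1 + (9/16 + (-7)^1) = 235/48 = 4.90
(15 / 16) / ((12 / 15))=75 / 64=1.17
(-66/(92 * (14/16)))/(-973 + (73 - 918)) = 22/48783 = 0.00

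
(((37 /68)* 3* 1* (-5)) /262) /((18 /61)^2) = -688385 /1924128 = -0.36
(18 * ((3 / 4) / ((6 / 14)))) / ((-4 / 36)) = -567 / 2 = -283.50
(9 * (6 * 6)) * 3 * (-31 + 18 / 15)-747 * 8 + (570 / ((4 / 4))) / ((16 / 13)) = -1379139 / 40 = -34478.48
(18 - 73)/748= -5/68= -0.07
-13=-13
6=6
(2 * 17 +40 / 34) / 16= 2.20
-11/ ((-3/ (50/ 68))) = 275/ 102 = 2.70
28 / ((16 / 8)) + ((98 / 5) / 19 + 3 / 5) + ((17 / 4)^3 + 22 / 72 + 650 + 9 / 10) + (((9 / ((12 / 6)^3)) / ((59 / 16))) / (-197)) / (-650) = 30741048585281 / 41340686400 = 743.60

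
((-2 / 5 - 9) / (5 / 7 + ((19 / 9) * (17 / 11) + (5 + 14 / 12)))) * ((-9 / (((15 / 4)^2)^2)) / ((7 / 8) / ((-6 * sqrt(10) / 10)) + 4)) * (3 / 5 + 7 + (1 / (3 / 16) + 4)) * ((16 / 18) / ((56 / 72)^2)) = 38727254016 * sqrt(10) / 3995172390625 + 7435632771072 / 27966206734375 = 0.30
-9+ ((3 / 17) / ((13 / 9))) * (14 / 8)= -7767 / 884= -8.79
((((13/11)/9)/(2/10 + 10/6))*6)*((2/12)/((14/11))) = 65/1176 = 0.06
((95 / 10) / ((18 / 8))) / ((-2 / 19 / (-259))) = 93499 / 9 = 10388.78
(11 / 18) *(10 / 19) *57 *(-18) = -330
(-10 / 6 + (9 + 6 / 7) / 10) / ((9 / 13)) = -1859 / 1890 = -0.98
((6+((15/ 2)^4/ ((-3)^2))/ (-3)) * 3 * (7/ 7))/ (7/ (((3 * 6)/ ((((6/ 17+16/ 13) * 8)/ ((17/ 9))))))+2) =-20051109/ 277024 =-72.38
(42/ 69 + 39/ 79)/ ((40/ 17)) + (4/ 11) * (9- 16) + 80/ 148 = -45448123/ 29580760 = -1.54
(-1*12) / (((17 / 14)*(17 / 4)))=-672 / 289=-2.33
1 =1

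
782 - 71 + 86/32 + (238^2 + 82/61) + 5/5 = 55983391/976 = 57360.03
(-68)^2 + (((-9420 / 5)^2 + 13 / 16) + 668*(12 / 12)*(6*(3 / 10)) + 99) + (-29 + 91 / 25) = 1422142741 / 400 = 3555356.85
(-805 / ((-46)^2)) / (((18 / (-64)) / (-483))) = -1960 / 3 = -653.33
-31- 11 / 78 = -2429 / 78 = -31.14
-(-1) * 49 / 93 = 49 / 93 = 0.53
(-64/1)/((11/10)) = -640/11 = -58.18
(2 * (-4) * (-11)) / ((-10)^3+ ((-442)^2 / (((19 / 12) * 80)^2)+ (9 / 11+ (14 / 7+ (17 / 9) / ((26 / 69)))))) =-1362847200 / 15177046949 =-0.09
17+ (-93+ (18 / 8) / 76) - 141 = -65959 / 304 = -216.97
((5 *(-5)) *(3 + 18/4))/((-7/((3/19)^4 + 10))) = 488734125/1824494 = 267.87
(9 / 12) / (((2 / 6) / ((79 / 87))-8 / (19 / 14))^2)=6759003 / 275360836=0.02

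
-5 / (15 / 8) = -8 / 3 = -2.67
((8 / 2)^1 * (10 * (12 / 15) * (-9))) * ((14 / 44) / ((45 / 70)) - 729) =2307904 / 11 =209809.45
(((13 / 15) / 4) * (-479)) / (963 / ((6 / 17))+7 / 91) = -80951 / 2128290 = -0.04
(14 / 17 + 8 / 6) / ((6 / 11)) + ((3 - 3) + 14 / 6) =962 / 153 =6.29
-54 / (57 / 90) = -1620 / 19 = -85.26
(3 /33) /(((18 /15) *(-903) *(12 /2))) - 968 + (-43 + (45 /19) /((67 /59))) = -1008.91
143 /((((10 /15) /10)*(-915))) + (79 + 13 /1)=5469 /61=89.66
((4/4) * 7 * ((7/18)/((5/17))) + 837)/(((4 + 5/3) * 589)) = 76163/300390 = 0.25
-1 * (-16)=16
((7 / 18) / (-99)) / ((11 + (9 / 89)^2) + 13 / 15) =-0.00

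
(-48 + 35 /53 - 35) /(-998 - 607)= 4364 /85065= 0.05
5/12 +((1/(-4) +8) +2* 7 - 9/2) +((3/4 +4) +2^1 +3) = 329/12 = 27.42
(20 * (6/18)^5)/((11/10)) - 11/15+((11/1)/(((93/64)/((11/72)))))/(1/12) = 5477089/414315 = 13.22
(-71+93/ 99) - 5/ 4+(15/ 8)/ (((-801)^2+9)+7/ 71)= -857605536697/ 12026339688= -71.31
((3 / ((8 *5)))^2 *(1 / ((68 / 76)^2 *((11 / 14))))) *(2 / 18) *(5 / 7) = 361 / 508640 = 0.00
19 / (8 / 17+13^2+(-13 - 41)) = 323 / 1963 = 0.16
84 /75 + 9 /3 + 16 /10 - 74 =-1707 /25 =-68.28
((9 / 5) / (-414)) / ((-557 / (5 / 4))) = 0.00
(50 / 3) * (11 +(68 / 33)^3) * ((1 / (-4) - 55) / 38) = -3921307975 / 8193636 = -478.58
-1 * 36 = -36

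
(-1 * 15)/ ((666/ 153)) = -255/ 74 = -3.45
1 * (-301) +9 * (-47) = -724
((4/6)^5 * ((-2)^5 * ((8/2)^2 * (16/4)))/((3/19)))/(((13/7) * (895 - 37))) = -4358144/4065633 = -1.07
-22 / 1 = -22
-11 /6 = -1.83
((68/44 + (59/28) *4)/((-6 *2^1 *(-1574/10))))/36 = 80/545391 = 0.00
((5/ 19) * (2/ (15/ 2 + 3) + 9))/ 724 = 965/ 288876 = 0.00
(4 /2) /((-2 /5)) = -5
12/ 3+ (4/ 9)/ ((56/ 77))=83/ 18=4.61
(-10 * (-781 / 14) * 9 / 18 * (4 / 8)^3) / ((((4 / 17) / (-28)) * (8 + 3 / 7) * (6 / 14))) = -3252865 / 2832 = -1148.61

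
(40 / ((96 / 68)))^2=7225 / 9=802.78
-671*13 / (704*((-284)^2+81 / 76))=-15067 / 98078992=-0.00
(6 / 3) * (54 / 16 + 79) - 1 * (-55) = 879 / 4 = 219.75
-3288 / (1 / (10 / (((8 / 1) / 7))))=-28770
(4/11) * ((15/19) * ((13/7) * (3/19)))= 2340/27797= 0.08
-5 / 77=-0.06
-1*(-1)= 1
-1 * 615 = -615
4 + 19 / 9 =55 / 9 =6.11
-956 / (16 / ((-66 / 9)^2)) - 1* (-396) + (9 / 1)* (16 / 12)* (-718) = -102899 / 9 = -11433.22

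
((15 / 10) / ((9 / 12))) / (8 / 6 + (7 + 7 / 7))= 3 / 14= 0.21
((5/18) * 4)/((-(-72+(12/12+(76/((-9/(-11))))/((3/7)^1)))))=-0.01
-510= -510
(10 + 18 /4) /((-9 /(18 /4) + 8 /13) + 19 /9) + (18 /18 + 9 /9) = 3733 /170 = 21.96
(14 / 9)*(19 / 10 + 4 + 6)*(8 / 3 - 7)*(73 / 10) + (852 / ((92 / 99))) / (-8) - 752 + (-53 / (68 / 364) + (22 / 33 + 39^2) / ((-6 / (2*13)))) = -17587468313 / 2111400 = -8329.77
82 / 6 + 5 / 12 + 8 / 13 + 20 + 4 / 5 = 27689 / 780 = 35.50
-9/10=-0.90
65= 65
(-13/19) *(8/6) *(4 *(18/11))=-1248/209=-5.97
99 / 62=1.60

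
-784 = -784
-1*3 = -3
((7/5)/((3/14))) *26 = 2548/15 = 169.87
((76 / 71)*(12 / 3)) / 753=304 / 53463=0.01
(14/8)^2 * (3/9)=49/48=1.02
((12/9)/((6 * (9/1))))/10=1/405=0.00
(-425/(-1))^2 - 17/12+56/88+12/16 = 5960624/33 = 180624.97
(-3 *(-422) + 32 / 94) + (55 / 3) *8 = 199234 / 141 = 1413.01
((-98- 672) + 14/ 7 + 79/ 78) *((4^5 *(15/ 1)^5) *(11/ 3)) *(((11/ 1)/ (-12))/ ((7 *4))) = 6514942500000/ 91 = 71592774725.27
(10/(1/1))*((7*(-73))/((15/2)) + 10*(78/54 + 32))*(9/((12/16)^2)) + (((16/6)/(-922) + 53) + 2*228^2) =608371085/4149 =146630.77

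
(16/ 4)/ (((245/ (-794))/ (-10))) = 129.63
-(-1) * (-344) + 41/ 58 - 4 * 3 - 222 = -33483/ 58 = -577.29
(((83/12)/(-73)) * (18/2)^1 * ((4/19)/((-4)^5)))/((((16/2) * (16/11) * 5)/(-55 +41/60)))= -2975467/18179686400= -0.00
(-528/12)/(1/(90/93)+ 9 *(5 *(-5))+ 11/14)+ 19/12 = 250343/140604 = 1.78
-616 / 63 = -88 / 9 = -9.78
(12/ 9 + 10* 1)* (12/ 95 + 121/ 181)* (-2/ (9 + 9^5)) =-27334/ 89603145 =-0.00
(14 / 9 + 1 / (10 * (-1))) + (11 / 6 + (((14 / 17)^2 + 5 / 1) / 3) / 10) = 90467 / 26010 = 3.48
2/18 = 1/9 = 0.11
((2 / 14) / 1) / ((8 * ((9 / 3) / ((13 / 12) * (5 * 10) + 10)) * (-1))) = -55 / 144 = -0.38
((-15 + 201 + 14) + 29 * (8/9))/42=1016/189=5.38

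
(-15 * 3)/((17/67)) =-3015/17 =-177.35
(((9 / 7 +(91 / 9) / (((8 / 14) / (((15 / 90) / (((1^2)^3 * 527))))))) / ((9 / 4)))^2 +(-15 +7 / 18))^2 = 2107373193196906023493286809 / 10331888196978919918979856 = 203.97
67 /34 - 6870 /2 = -3433.03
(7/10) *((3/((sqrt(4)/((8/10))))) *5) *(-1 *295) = -1239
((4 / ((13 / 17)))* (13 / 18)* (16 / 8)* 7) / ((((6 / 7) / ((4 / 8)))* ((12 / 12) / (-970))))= -808010 / 27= -29926.30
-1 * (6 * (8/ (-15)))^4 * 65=-851968/ 125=-6815.74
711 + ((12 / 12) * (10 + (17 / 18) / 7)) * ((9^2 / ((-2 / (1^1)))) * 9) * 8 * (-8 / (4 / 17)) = 7038693 / 7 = 1005527.57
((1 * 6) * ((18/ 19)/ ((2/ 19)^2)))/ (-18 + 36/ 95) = -1805/ 62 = -29.11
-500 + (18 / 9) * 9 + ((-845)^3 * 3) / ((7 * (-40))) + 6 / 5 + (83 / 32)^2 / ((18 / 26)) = 2085029535647 / 322560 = 6464005.26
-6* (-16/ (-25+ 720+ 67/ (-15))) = 720/ 5179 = 0.14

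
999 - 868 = 131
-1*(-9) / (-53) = -9 / 53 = -0.17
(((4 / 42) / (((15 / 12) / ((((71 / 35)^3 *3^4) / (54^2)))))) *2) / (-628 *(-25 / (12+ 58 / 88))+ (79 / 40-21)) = 89850784 / 3105318643875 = 0.00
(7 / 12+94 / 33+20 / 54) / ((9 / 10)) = 22585 / 5346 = 4.22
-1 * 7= -7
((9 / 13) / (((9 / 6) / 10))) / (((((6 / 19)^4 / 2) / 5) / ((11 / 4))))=35838275 / 2808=12762.92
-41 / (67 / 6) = -246 / 67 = -3.67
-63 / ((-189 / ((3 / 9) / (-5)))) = -1 / 45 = -0.02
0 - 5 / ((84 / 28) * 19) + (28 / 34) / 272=-11161 / 131784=-0.08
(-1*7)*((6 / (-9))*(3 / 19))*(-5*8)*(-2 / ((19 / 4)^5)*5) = 0.12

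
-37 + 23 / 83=-36.72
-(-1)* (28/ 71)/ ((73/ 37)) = 1036/ 5183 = 0.20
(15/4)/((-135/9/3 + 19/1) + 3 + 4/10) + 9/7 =1219/812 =1.50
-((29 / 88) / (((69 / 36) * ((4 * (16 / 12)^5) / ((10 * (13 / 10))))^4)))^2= -75064658382980721842891558698449 / 20285261817502183940100618868228096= -0.00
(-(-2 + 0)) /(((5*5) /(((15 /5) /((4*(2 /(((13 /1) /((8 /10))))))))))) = 39 /80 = 0.49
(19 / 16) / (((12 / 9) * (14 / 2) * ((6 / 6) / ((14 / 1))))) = 57 / 32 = 1.78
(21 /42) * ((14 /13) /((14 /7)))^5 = 16807 /742586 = 0.02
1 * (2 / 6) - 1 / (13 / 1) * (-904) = 2725 / 39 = 69.87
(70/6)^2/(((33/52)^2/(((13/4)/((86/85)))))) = 457525250/421443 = 1085.62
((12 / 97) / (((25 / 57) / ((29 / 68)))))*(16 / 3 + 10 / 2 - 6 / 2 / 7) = 343824 / 288575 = 1.19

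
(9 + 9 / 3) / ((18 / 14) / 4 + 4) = 336 / 121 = 2.78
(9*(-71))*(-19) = 12141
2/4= 0.50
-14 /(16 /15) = -13.12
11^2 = 121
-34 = -34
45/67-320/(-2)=10765/67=160.67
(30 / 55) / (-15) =-2 / 55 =-0.04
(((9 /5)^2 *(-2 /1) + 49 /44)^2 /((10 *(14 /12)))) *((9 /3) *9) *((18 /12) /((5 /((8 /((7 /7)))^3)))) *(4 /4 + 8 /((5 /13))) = 14767205570928 /66171875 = 223164.38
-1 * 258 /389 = -258 /389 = -0.66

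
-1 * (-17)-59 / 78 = 1267 / 78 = 16.24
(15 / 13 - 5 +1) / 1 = -37 / 13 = -2.85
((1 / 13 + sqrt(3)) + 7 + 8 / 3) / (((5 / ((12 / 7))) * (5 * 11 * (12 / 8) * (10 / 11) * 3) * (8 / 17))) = 17 * sqrt(3) / 5250 + 646 / 20475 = 0.04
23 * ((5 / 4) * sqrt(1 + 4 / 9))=115 * sqrt(13) / 12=34.55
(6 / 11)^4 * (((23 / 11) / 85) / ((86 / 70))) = 208656 / 117728281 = 0.00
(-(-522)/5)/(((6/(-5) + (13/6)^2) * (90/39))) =40716/3145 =12.95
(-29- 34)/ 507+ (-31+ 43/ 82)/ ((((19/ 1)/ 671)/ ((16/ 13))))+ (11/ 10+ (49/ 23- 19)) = -40591010427/ 30279730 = -1340.53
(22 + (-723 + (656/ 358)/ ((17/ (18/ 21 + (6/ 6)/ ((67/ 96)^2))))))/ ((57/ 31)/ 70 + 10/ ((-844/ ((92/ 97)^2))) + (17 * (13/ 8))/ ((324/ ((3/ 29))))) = -516585959026826552644320/ 18010585965952013113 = -28682.35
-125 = -125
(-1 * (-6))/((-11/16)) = -96/11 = -8.73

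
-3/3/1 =-1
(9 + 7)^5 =1048576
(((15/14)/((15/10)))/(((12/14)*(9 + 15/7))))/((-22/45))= -175/1144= -0.15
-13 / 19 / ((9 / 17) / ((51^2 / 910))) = -4913 / 1330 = -3.69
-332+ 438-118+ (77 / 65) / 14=-1549 / 130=-11.92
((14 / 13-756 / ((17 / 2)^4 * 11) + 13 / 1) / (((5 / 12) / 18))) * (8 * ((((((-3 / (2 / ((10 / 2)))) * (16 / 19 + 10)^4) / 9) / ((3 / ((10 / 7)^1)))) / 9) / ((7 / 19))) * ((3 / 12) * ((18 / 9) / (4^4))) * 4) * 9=-2268627668493903000 / 4014103866773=-565164.17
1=1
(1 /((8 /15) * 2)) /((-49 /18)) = -135 /392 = -0.34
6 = 6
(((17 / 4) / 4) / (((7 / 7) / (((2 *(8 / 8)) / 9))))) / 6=17 / 432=0.04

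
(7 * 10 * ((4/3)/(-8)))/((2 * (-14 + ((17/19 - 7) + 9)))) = 665/1266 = 0.53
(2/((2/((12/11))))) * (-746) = -813.82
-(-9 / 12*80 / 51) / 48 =5 / 204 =0.02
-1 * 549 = -549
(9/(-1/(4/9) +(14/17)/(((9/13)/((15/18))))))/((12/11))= -6.55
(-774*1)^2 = 599076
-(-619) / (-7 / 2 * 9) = -1238 / 63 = -19.65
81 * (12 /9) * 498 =53784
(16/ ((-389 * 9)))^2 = 256/ 12257001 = 0.00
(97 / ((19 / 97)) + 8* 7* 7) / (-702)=-1.26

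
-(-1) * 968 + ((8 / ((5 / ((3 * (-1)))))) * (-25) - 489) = 599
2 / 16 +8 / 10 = 37 / 40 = 0.92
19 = 19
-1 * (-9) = 9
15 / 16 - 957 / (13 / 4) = -61053 / 208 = -293.52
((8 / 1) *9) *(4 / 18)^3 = 64 / 81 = 0.79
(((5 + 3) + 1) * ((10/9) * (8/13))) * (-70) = -5600/13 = -430.77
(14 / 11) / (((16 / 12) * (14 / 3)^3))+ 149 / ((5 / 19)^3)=8813660509 / 1078000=8175.94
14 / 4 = 7 / 2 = 3.50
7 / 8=0.88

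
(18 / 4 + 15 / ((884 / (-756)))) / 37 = -3681 / 16354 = -0.23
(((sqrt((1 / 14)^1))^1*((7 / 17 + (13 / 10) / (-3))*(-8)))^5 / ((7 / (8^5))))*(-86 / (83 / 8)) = -464741835210752*sqrt(14) / 214867709671978125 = -0.01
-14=-14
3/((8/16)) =6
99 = 99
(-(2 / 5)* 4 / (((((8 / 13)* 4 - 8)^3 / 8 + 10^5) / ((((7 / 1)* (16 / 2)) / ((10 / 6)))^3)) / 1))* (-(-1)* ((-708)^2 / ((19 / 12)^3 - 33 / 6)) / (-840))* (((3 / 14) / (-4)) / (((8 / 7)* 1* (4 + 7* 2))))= 34967747558016 / 56736630359375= 0.62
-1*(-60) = 60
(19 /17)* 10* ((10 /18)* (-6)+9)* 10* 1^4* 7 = 13300 /3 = 4433.33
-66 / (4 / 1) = -33 / 2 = -16.50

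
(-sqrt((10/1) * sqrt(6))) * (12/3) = -4 * 2^(3/4) * 3^(1/4) * sqrt(5) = -19.80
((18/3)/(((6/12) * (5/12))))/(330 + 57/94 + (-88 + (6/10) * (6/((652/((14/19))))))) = 41920992/353141347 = 0.12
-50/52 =-25/26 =-0.96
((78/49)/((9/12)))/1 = 104/49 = 2.12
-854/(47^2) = -0.39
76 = 76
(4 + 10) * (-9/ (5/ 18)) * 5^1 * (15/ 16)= -8505/ 4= -2126.25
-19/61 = -0.31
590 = 590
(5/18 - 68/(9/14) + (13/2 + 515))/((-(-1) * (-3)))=-416/3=-138.67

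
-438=-438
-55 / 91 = -0.60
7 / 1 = 7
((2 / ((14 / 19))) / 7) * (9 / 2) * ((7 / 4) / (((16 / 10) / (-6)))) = -2565 / 224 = -11.45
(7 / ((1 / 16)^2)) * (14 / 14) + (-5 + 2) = 1789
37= 37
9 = 9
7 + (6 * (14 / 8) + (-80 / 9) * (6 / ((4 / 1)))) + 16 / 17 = 5.11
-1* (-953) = 953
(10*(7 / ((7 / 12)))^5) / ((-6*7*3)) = -138240 / 7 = -19748.57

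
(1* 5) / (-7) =-5 / 7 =-0.71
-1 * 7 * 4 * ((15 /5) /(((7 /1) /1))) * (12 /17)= -144 /17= -8.47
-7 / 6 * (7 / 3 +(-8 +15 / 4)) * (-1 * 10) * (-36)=805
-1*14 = -14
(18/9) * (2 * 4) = 16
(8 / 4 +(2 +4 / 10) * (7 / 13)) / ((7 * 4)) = 107 / 910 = 0.12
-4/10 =-2/5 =-0.40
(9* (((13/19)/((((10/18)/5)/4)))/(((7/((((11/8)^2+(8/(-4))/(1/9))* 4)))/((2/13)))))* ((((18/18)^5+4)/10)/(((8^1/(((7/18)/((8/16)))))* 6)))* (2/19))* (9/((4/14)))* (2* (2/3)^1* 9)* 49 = -4959.19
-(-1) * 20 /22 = 10 /11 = 0.91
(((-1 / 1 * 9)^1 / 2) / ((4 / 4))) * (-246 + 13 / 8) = 17595 / 16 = 1099.69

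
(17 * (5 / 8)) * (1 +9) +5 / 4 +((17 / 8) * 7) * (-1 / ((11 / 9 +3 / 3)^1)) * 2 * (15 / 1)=-1493 / 16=-93.31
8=8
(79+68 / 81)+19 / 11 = 72676 / 891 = 81.57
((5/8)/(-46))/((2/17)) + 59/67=37729/49312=0.77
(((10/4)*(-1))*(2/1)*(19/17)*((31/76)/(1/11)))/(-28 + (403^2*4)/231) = -393855/43735424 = -0.01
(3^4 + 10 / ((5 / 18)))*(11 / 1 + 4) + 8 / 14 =12289 / 7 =1755.57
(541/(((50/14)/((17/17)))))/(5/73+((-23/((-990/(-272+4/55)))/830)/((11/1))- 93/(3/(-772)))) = 1374316709535/217125961664344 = 0.01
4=4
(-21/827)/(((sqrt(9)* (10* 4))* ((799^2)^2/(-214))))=749/6740973540688540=0.00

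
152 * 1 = 152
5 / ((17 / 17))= 5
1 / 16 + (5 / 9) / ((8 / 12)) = 43 / 48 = 0.90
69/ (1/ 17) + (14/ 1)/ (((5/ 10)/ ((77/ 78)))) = 46825/ 39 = 1200.64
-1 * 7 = -7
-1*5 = -5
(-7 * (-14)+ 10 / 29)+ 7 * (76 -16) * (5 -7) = -21508 / 29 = -741.66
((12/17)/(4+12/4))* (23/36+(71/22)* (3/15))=2543/19635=0.13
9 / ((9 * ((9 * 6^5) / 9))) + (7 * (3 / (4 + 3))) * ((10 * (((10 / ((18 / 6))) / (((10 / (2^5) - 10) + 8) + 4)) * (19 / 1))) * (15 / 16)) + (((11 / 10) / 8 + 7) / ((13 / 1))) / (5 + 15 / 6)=72032057173 / 93506400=770.34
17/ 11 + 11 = 12.55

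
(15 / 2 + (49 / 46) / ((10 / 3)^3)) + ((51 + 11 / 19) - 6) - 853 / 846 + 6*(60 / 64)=21340838701 / 369702000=57.72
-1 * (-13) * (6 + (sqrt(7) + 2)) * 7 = 91 * sqrt(7) + 728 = 968.76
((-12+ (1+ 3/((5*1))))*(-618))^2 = 1032722496/25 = 41308899.84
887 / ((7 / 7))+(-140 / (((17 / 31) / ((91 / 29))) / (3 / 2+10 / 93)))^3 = -6909262319938060007 / 3235225239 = -2135635638.80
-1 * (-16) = 16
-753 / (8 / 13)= -9789 / 8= -1223.62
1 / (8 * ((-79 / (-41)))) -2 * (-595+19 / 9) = 1185.84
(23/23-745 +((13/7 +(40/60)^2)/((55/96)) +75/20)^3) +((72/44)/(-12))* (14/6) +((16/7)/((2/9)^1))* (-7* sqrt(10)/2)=-217501989767/788889024-36* sqrt(10)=-389.55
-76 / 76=-1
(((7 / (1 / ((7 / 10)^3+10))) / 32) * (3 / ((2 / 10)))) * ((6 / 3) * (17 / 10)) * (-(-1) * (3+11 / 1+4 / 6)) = 13538987 / 8000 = 1692.37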